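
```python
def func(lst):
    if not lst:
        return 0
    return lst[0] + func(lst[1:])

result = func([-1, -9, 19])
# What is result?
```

(-1) + (-9) + 19 + 0 = 9

Answer: 9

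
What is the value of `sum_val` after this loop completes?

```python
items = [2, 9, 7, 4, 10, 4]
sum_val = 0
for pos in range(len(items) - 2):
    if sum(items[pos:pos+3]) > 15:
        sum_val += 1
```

Count windows with sum > 15
`sum_val` takes the values: 0 → 1 → 2 → 3 → 4

Answer: 4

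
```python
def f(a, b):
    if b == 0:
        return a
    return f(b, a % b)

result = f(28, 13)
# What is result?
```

f(28, 13) -> f(13, 2) -> f(2, 1) -> f(1, 0) -> 1

Answer: 1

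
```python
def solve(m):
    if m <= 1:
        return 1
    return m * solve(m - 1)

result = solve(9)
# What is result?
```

solve(9) = 9 * 8 * 7 * 6 * 5 * 4 * 3 * 2 * 1 = 362880

Answer: 362880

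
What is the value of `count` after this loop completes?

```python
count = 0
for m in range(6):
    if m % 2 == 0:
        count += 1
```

Count numbers divisible by 2 in range(6)
`count` takes the values: 0 → 1 → 2 → 3

Answer: 3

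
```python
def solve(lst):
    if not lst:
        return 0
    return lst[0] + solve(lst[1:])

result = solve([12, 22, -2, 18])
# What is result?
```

12 + 22 + (-2) + 18 + 0 = 50

Answer: 50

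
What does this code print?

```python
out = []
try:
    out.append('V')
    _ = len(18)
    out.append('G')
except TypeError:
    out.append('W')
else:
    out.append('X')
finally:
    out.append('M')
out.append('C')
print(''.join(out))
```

Execution trace: 'V' (try body) → 'W' (except TypeError) → 'M' (finally) → 'C' (after the try/except). Output: VWMC

Answer: VWMC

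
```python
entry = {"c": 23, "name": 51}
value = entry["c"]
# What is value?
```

Trace:
`entry = {"c": 23, "name": 51}` → entry = {'c': 23, 'name': 51}
`value = entry["c"]` → value = 23
So value = 23

Answer: 23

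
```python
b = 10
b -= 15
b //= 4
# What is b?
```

Trace:
`b = 10` → b = 10
`b -= 15` → b = -5
`b //= 4` → b = -2
So b = -2

Answer: -2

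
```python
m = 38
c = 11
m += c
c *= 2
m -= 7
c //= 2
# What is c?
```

Trace:
`m = 38` → m = 38
`c = 11` → c = 11
`m += c` → m = 49
`c *= 2` → c = 22
`m -= 7` → m = 42
`c //= 2` → c = 11
So c = 11

Answer: 11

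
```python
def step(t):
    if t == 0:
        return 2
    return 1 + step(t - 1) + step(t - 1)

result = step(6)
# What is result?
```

step(t) = 1 + 2·step(t-1), step(0)=2. Closed form: (2+1)·2^6 - 1 = 191.

Answer: 191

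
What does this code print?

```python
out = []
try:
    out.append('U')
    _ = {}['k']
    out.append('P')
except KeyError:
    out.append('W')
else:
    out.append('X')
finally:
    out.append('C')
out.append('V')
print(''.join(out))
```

Execution trace: 'U' (try body) → 'W' (except KeyError) → 'C' (finally) → 'V' (after the try/except). Output: UWCV

Answer: UWCV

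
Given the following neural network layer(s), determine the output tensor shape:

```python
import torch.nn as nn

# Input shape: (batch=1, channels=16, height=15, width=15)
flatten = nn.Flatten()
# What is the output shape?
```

Input: (1, 16, 15, 15) -> Output: (1, 3600)

Answer: (1, 3600)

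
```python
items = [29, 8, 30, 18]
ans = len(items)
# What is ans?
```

Trace:
`items = [29, 8, 30, 18]` → items = [29, 8, 30, 18]
`ans = len(items)` → ans = 4
So ans = 4

Answer: 4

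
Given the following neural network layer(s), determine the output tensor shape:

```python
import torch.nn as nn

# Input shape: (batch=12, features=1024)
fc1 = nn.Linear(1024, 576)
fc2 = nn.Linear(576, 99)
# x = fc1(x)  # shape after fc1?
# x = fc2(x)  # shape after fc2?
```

Input: (12, 1024) -> after fc1: (12, 576) -> Output: (12, 99)

Answer: (12, 99)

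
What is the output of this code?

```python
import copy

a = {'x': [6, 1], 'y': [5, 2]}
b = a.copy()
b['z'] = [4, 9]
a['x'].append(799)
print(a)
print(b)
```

Key concept: shallow copy of dict with mutable values.
Step by step:
`a = {'x': [6, 1], 'y': [5, 2]}` → a = {'x': [6, 1], 'y': [5, 2]}
`b = a.copy()` → b = {'x': [6, 1], 'y': [5, 2]}
`b['z'] = [4, 9]` → b = {'x': [6, 1], 'y': [5, 2], 'z': [4, 9]}
`a['x'].append(799)` → a = {'x': [6, 1, 799], 'y': [5, 2]}; b = {'x': [6, 1, 799], 'y': [5, 2], 'z': [4, 9]}
`print(a)` → prints {'x': [6, 1, 799], 'y': [5, 2]}
`print(b)` → prints {'x': [6, 1, 799], 'y': [5, 2], 'z': [4, 9]}

Answer:
{'x': [6, 1, 799], 'y': [5, 2]}
{'x': [6, 1, 799], 'y': [5, 2], 'z': [4, 9]}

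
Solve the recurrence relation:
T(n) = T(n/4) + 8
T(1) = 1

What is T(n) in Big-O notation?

Each step divides n by 4 and adds 8. After log_4(n) steps we reach T(1)=1. So T(n) = 8·log_4(n) + 1 = O(log n).

Answer: O(log n)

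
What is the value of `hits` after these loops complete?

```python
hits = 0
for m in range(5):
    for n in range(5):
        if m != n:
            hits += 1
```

5² - 5 (exclude diagonal)
`hits` takes the values: 0 → 1 → 2 → 3 → 4 → 5 → 6 → 7 → 8 → 9 → 10 → 11 → 12 → 13 → 14 → 15 → 16 → 17 → 18 → 19 → 20

Answer: 20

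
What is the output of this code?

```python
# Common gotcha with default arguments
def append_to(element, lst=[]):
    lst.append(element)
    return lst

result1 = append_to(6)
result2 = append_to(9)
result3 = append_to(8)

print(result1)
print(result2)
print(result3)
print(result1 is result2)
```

Key concept: mutable default argument gotcha.
Step by step:
`result1 = append_to(6)` → result1 = [6]
`result2 = append_to(9)` → result1 = [6, 9] (same object as result2); result2 = [6, 9] (same object as result1)
`result3 = append_to(8)` → result1 = [6, 9, 8] (same object as result2, result3); result2 = [6, 9, 8] (same object as result1, result3); result3 = [6, 9, 8] (same object as result1, result2)
`print(result1)` → prints [6, 9, 8]
`print(result2)` → prints [6, 9, 8]
`print(result3)` → prints [6, 9, 8]
`print(result1 is result2)` → prints True

Answer:
[6, 9, 8]
[6, 9, 8]
[6, 9, 8]
True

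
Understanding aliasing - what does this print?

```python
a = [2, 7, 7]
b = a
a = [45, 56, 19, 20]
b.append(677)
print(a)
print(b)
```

Key concept: rebinding vs mutation: a is rebound to a new list, b still points at the original.
Step by step:
`a = [2, 7, 7]` → a = [2, 7, 7]
`b = a` → b = [2, 7, 7] (same object as a)
`a = [45, 56, 19, 20]` → a = [45, 56, 19, 20]
`b.append(677)` → b = [2, 7, 7, 677]
`print(a)` → prints [45, 56, 19, 20]
`print(b)` → prints [2, 7, 7, 677]

Answer:
[45, 56, 19, 20]
[2, 7, 7, 677]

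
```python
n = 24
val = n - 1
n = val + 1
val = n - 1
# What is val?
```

Trace:
`n = 24` → n = 24
`val = n - 1` → val = 23
`n = val + 1` → n = 24
`val = n - 1` → val = 23
So val = 23

Answer: 23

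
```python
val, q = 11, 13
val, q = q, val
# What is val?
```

Trace:
`val, q = 11, 13` → val = 11; q = 13
`val, q = q, val` → val = 13; q = 11
So val = 13

Answer: 13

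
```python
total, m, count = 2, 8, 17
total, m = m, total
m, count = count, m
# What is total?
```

Trace:
`total, m, count = 2, 8, 17` → total = 2; m = 8; count = 17
`total, m = m, total` → total = 8; m = 2
`m, count = count, m` → m = 17; count = 2
So total = 8

Answer: 8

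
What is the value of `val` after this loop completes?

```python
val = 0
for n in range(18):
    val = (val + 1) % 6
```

Increment mod 6, 18 times = 0
`val` takes the values: 0 → 1 → 2 → 3 → 4 → 5 → 0 → 1 → 2 → 3 → 4 → 5 → 0 → 1 → 2 → 3 → 4 → 5 → 0

Answer: 0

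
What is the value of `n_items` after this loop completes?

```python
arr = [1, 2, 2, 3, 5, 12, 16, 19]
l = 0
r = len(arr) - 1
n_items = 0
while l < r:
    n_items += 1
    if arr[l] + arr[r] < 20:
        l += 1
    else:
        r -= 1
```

Steps to find pair summing to 20
`n_items` takes the values: 0 → 1 → 2 → 3 → 4 → 5 → 6 → 7

Answer: 7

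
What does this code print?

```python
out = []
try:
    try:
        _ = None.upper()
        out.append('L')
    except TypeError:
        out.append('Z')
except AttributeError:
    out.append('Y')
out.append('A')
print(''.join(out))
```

Execution trace: 'Y' (outer except AttributeError) → 'A' (after the try/except). Output: YA

Answer: YA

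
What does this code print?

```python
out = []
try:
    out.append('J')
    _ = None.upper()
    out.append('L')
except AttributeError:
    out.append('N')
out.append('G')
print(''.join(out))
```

Execution trace: 'J' (try body) → 'N' (except AttributeError) → 'G' (after the try/except). Output: JNG

Answer: JNG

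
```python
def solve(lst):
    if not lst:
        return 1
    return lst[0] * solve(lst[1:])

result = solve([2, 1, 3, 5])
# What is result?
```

Product over [2, 1, 3, 5] = 2 * 1 * 3 * 5 = 30

Answer: 30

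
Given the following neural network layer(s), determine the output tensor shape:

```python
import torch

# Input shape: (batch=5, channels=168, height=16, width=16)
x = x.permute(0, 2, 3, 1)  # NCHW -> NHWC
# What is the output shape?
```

Input: (5, 168, 16, 16) -> Output: (5, 16, 16, 168)

Answer: (5, 16, 16, 168)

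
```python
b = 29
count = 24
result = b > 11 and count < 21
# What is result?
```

Trace:
`b = 29` → b = 29
`count = 24` → count = 24
`result = b > 11 and count < 21` → result = False
So result = False

Answer: False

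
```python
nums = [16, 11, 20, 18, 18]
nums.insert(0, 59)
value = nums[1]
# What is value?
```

Trace:
`nums = [16, 11, 20, 18, 18]` → nums = [16, 11, 20, 18, 18]
`nums.insert(0, 59)` → nums = [59, 16, 11, 20, 18, 18]
`value = nums[1]` → value = 16
So value = 16

Answer: 16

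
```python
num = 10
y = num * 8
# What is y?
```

Trace:
`num = 10` → num = 10
`y = num * 8` → y = 80
So y = 80

Answer: 80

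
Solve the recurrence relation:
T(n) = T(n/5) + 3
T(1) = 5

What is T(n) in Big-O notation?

Each step divides n by 5 and adds 3. After log_5(n) steps we reach T(1)=5. So T(n) = 3·log_5(n) + 5 = O(log n).

Answer: O(log n)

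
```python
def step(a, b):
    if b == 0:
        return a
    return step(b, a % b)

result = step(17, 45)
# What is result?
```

step(17, 45) -> step(45, 17) -> step(17, 11) -> step(11, 6) -> step(6, 5) -> step(5, 1) -> step(1, 0) -> 1

Answer: 1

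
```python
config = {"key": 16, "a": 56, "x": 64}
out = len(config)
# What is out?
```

Trace:
`config = {"key": 16, "a": 56, "x": 64}` → config = {'key': 16, 'a': 56, 'x': 64}
`out = len(config)` → out = 3
So out = 3

Answer: 3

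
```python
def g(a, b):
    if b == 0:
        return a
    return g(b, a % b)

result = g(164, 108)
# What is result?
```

g(164, 108) -> g(108, 56) -> g(56, 52) -> g(52, 4) -> g(4, 0) -> 4

Answer: 4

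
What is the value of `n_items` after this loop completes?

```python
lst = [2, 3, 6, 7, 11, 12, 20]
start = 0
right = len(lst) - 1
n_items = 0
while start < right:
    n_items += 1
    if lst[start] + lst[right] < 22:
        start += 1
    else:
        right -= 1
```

Steps to find pair summing to 22
`n_items` takes the values: 0 → 1 → 2 → 3 → 4 → 5 → 6

Answer: 6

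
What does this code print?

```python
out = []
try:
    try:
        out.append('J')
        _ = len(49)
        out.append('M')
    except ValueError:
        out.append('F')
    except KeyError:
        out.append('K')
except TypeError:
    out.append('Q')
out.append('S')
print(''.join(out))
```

Execution trace: 'J' (try body) → 'Q' (outer except TypeError) → 'S' (after the try/except). Output: JQS

Answer: JQS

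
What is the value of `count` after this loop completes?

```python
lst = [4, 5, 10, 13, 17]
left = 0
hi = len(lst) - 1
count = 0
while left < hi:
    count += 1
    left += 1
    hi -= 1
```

Iterations until pointers meet (list length 5)
`count` takes the values: 0 → 1 → 2

Answer: 2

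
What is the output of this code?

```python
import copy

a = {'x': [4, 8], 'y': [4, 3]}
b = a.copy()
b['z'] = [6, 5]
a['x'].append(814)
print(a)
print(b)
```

Key concept: shallow copy of dict with mutable values.
Step by step:
`a = {'x': [4, 8], 'y': [4, 3]}` → a = {'x': [4, 8], 'y': [4, 3]}
`b = a.copy()` → b = {'x': [4, 8], 'y': [4, 3]}
`b['z'] = [6, 5]` → b = {'x': [4, 8], 'y': [4, 3], 'z': [6, 5]}
`a['x'].append(814)` → a = {'x': [4, 8, 814], 'y': [4, 3]}; b = {'x': [4, 8, 814], 'y': [4, 3], 'z': [6, 5]}
`print(a)` → prints {'x': [4, 8, 814], 'y': [4, 3]}
`print(b)` → prints {'x': [4, 8, 814], 'y': [4, 3], 'z': [6, 5]}

Answer:
{'x': [4, 8, 814], 'y': [4, 3]}
{'x': [4, 8, 814], 'y': [4, 3], 'z': [6, 5]}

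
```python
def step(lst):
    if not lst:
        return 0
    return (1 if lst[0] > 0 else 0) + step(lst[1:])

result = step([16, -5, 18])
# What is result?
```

Count of positive elements in [16, -5, 18] = 2

Answer: 2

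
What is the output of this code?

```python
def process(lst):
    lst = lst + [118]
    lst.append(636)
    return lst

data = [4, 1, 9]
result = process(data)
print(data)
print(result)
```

Key concept: rebinding parameter vs mutation.
Step by step:
`data = [4, 1, 9]` → data = [4, 1, 9]
`result = process(data)` → result = [4, 1, 9, 118, 636]
`print(data)` → prints [4, 1, 9]
`print(result)` → prints [4, 1, 9, 118, 636]

Answer:
[4, 1, 9]
[4, 1, 9, 118, 636]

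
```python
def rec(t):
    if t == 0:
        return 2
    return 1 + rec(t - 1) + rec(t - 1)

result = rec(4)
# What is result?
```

rec(t) = 1 + 2·rec(t-1), rec(0)=2. Closed form: (2+1)·2^4 - 1 = 47.

Answer: 47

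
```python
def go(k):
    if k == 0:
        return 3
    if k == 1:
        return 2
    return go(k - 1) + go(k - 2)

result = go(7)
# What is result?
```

Build up from base cases: go(0)=3, go(1)=2, go(2)=5, go(3)=7, go(4)=12, go(5)=19, go(6)=31, ..., go(7)=50

Answer: 50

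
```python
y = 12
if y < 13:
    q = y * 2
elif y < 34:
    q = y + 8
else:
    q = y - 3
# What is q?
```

Trace:
`y = 12` → y = 12
`if y < 13: ...` → y < 13 is True → q = 24
So q = 24

Answer: 24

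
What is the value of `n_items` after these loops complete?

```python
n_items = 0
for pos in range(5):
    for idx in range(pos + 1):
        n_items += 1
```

Triangle: 1 + 2 + ... + 5
`n_items` takes the values: 0 → 1 → 2 → 3 → 4 → 5 → 6 → 7 → 8 → 9 → 10 → 11 → 12 → 13 → 14 → 15

Answer: 15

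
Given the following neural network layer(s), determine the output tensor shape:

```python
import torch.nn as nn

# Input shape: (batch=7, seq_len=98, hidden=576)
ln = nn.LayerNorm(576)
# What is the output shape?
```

Input: (7, 98, 576) -> Output: (7, 98, 576)

Answer: (7, 98, 576)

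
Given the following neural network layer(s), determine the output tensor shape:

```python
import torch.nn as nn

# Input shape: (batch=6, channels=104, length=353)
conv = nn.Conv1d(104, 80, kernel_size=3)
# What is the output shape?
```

Input: (6, 104, 353) -> Output: (6, 80, 351)

Answer: (6, 80, 351)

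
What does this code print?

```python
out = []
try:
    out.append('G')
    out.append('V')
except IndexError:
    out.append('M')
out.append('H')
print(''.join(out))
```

Execution trace: 'G' (try body) → 'V' (try body, no exception) → 'H' (after the try/except). Output: GVH

Answer: GVH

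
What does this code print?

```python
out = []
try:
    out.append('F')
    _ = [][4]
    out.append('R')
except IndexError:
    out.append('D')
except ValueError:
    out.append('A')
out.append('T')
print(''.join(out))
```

Execution trace: 'F' (try body) → 'D' (except IndexError) → 'T' (after the try/except). Output: FDT

Answer: FDT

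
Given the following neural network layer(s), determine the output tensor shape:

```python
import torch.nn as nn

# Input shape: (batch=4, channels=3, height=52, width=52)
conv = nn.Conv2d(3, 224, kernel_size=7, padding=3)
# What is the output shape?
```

Input: (4, 3, 52, 52) -> Output: (4, 224, 52, 52)

Answer: (4, 224, 52, 52)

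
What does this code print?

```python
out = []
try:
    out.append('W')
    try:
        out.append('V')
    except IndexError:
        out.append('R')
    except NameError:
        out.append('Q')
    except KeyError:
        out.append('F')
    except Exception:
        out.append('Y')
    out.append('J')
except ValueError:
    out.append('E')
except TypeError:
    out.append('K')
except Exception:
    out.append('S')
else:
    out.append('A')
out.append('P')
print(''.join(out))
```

Execution trace: 'W' (try body) → 'V' (inner try body, no exception) → 'J' (try body, no exception) → 'A' (else) → 'P' (after the try/except). Output: WVJAP

Answer: WVJAP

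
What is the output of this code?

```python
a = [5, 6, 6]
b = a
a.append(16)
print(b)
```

Key concept: basic list aliasing.
Step by step:
`a = [5, 6, 6]` → a = [5, 6, 6]
`b = a` → b = [5, 6, 6] (same object as a)
`a.append(16)` → a = [5, 6, 6, 16] (same object as b); b = [5, 6, 6, 16] (same object as a)
`print(b)` → prints [5, 6, 6, 16]

Answer: [5, 6, 6, 16]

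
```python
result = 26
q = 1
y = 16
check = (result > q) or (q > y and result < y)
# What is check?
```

Trace:
`result = 26` → result = 26
`q = 1` → q = 1
`y = 16` → y = 16
`check = (result > q) or (q > y and result < y)` → check = True
So check = True

Answer: True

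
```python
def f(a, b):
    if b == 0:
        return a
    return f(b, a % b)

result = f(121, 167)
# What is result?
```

f(121, 167) -> f(167, 121) -> f(121, 46) -> f(46, 29) -> f(29, 17) -> f(17, 12) -> f(12, 5) -> f(5, 2) -> f(2, 1) -> f(1, 0) -> 1

Answer: 1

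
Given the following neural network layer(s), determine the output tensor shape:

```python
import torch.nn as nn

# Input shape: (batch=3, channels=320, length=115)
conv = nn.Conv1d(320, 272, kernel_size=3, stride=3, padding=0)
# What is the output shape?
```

Input: (3, 320, 115) -> Output: (3, 272, 38)

Answer: (3, 272, 38)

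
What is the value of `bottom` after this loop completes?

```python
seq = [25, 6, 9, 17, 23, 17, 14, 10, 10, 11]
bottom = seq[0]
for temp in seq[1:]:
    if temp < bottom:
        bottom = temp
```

Minimum of [25, 6, 9, 17, 23, 17, 14, 10, 10, 11]
`bottom` takes the values: 25 → 6

Answer: 6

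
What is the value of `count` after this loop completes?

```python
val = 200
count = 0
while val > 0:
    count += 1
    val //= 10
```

Count digits by repeated division by 10
`count` takes the values: 0 → 1 → 2 → 3

Answer: 3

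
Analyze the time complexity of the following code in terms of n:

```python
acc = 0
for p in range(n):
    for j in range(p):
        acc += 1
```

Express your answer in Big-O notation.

Each loop level contributes: n × n. Multiplying the contributions gives O(n^2).

Answer: O(n^2)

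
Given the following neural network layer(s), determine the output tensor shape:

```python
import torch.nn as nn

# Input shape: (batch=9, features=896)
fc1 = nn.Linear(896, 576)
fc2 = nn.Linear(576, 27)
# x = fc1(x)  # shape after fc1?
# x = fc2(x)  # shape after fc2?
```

Input: (9, 896) -> after fc1: (9, 576) -> Output: (9, 27)

Answer: (9, 27)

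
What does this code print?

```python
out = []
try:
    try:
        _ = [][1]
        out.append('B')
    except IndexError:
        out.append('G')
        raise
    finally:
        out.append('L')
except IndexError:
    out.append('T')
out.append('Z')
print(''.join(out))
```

Execution trace: 'G' (inner except IndexError) → 'L' (inner finally) → 'T' (outer except IndexError) → 'Z' (after the try/except). Output: GLTZ

Answer: GLTZ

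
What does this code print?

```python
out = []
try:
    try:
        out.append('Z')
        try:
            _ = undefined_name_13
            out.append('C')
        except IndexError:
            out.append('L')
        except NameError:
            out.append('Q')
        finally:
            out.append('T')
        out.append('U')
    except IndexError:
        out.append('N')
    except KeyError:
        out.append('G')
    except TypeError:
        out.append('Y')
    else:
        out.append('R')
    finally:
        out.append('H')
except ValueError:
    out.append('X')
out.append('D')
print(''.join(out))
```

Execution trace: 'Z' (try body) → 'Q' (inner except NameError) → 'T' (inner finally) → 'U' (try body, no exception) → 'R' (else) → 'H' (finally) → 'D' (after the try/except). Output: ZQTURHD

Answer: ZQTURHD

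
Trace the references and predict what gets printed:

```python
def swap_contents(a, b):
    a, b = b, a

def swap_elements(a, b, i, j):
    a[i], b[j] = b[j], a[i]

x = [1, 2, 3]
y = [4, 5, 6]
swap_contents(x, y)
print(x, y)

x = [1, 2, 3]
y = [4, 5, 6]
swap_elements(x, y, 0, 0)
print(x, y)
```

Key concept: parameter rebinding vs mutation.
Step by step:
`x = [1, 2, 3]` → x = [1, 2, 3]
`y = [4, 5, 6]` → y = [4, 5, 6]
`swap_contents(x, y)` → no visible change to tracked variables
`print(x, y)` → prints [1, 2, 3] [4, 5, 6]
`x = [1, 2, 3]` → x = [1, 2, 3]
`y = [4, 5, 6]` → y = [4, 5, 6]
`swap_elements(x, y, 0, 0)` → x = [4, 2, 3]; y = [1, 5, 6]
`print(x, y)` → prints [4, 2, 3] [1, 5, 6]

Answer:
[1, 2, 3] [4, 5, 6]
[4, 2, 3] [1, 5, 6]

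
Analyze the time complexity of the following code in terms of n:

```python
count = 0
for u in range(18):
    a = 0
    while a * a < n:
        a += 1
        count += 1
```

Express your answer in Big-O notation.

Each loop level contributes: 1 × √n. Multiplying the contributions gives O(√n).

Answer: O(√n)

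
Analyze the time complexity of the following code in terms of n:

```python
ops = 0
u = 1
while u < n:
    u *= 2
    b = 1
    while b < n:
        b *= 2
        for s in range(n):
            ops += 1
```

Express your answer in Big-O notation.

Each loop level contributes: log n × log n × n. Multiplying the contributions gives O(n log² n).

Answer: O(n log² n)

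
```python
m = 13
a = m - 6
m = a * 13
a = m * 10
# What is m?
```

Trace:
`m = 13` → m = 13
`a = m - 6` → a = 7
`m = a * 13` → m = 91
`a = m * 10` → a = 910
So m = 91

Answer: 91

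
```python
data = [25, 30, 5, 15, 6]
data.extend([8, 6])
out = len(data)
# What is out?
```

Trace:
`data = [25, 30, 5, 15, 6]` → data = [25, 30, 5, 15, 6]
`data.extend([8, 6])` → data = [25, 30, 5, 15, 6, 8, 6]
`out = len(data)` → out = 7
So out = 7

Answer: 7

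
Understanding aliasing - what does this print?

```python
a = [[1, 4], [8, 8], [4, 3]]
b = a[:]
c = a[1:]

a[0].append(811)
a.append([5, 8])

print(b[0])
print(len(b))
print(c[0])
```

Key concept: slice with nested mutation.
Step by step:
`a = [[1, 4], [8, 8], [4, 3]]` → a = [[1, 4], [8, 8], [4, 3]]
`b = a[:]` → b = [[1, 4], [8, 8], [4, 3]]
`c = a[1:]` → c = [[8, 8], [4, 3]]
`a[0].append(811)` → a = [[1, 4, 811], [8, 8], [4, 3]]; b = [[1, 4, 811], [8, 8], [4, 3]]
`a.append([5, 8])` → a = [[1, 4, 811], [8, 8], [4, 3], [5, 8]]
`print(b[0])` → prints [1, 4, 811]
`print(len(b))` → prints 3
`print(c[0])` → prints [8, 8]

Answer:
[1, 4, 811]
3
[8, 8]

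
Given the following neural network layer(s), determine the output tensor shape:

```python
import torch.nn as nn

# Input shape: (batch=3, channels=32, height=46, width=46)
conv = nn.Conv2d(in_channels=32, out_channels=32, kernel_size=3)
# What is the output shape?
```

Input: (3, 32, 46, 46) -> Output: (3, 32, 44, 44)

Answer: (3, 32, 44, 44)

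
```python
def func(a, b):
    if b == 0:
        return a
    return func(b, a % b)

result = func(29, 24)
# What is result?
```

func(29, 24) -> func(24, 5) -> func(5, 4) -> func(4, 1) -> func(1, 0) -> 1

Answer: 1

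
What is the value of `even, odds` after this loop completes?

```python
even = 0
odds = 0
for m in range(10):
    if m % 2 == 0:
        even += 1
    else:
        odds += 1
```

Count evens and odds in range(10)
`even, odds` takes the values: (0, 0) → (1, 0) → (1, 1) → (2, 1) → (2, 2) → (3, 2) → (3, 3) → (4, 3) → (4, 4) → (5, 4) → (5, 5)

Answer: 5, 5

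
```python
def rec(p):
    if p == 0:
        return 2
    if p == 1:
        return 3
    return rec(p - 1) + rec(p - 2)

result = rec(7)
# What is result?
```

Build up from base cases: rec(0)=2, rec(1)=3, rec(2)=5, rec(3)=8, rec(4)=13, rec(5)=21, rec(6)=34, ..., rec(7)=55

Answer: 55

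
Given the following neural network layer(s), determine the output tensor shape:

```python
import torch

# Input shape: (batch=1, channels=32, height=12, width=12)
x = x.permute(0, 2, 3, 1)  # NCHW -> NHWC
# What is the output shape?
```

Input: (1, 32, 12, 12) -> Output: (1, 12, 12, 32)

Answer: (1, 12, 12, 32)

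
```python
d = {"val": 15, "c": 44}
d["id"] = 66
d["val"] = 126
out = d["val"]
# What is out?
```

Trace:
`d = {"val": 15, "c": 44}` → d = {'val': 15, 'c': 44}
`d["id"] = 66` → d = {'val': 15, 'c': 44, 'id': 66}
`d["val"] = 126` → d = {'val': 126, 'c': 44, 'id': 66}
`out = d["val"]` → out = 126
So out = 126

Answer: 126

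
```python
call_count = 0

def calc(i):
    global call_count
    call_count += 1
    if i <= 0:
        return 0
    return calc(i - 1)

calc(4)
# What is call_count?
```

Linear recursion stepping by 1: 5 calls from i=4 down to ≤0.

Answer: 5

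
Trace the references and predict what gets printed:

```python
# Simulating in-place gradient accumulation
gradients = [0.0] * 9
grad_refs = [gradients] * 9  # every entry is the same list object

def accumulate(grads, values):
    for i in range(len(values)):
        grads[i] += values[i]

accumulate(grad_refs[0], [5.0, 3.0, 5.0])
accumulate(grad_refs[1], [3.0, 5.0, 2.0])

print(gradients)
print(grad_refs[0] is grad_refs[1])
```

Key concept: gradient accumulation aliasing.
Step by step:
`gradients = [0.0] * 9` → gradients = [0.0, 0.0, 0.0, 0.0, 0.0, 0.0, 0.0, 0.0, 0.0]
`grad_refs = [gradients] * 9` → grad_refs = [[0.0, 0.0, 0.0, 0.0, 0.0, 0.0, 0.0, 0.0, 0.0], [0.0, 0.0, 0.0, 0.0, 0.0, 0.0, 0.0, 0.0, 0.0], [0.0, 0.0, 0.0, 0.0, 0.0, 0.0, 0.0, 0.0, 0.0], [0.0, 0.0, 0.0, 0.0, 0.0, 0.0, 0.0, 0.0, 0.0], [0.0, 0.0, 0.0, 0.0, 0.0, 0.0, 0.0, 0.0, 0.0], [0.0, 0.0, 0.0, 0.0, 0.0, 0.0, 0.0, 0.0, 0.0], [0.0, 0.0, 0.0, 0.0, 0.0, 0.0, 0.0, 0.0, 0.0], [0.0, 0.0, 0.0, 0.0, 0.0, 0.0, 0.0, 0.0, 0.0], [0.0, 0.0, 0.0, 0.0, 0.0, 0.0, 0.0, 0.0, 0.0]]
`accumulate(grad_refs[0], [5.0, 3.0, 5.0])` → gradients = [5.0, 3.0, 5.0, 0.0, 0.0, 0.0, 0.0, 0.0, 0.0]; grad_refs = [[5.0, 3.0, 5.0, 0.0, 0.0, 0.0, 0.0, 0.0, 0.0], [5.0, 3.0, 5.0, 0.0, 0.0, 0.0, 0.0, 0.0, 0.0], [5.0, 3.0, 5.0, 0.0, 0.0, 0.0, 0.0, 0.0, 0.0], [5.0, 3.0, 5.0, 0.0, 0.0, 0.0, 0.0, 0.0, 0.0], [5.0, 3.0, 5.0, 0.0, 0.0, 0.0, 0.0, 0.0, 0.0], [5.0, 3.0, 5.0, 0.0, 0.0, 0.0, 0.0, 0.0, 0.0], [5.0, 3.0, 5.0, 0.0, 0.0, 0.0, 0.0, 0.0, 0.0], [5.0, 3.0, 5.0, 0.0, 0.0, 0.0, 0.0, 0.0, 0.0], [5.0, 3.0, 5.0, 0.0, 0.0, 0.0, 0.0, 0.0, 0.0]]
`accumulate(grad_refs[1], [3.0, 5.0, 2.0])` → gradients = [8.0, 8.0, 7.0, 0.0, 0.0, 0.0, 0.0, 0.0, 0.0]; grad_refs = [[8.0, 8.0, 7.0, 0.0, 0.0, 0.0, 0.0, 0.0, 0.0], [8.0, 8.0, 7.0, 0.0, 0.0, 0.0, 0.0, 0.0, 0.0], [8.0, 8.0, 7.0, 0.0, 0.0, 0.0, 0.0, 0.0, 0.0], [8.0, 8.0, 7.0, 0.0, 0.0, 0.0, 0.0, 0.0, 0.0], [8.0, 8.0, 7.0, 0.0, 0.0, 0.0, 0.0, 0.0, 0.0], [8.0, 8.0, 7.0, 0.0, 0.0, 0.0, 0.0, 0.0, 0.0], [8.0, 8.0, 7.0, 0.0, 0.0, 0.0, 0.0, 0.0, 0.0], [8.0, 8.0, 7.0, 0.0, 0.0, 0.0, 0.0, 0.0, 0.0], [8.0, 8.0, 7.0, 0.0, 0.0, 0.0, 0.0, 0.0, 0.0]]
`print(gradients)` → prints [8.0, 8.0, 7.0, 0.0, 0.0, 0.0, 0.0, 0.0, 0.0]
`print(grad_refs[0] is grad_refs[1])` → prints True

Answer:
[8.0, 8.0, 7.0, 0.0, 0.0, 0.0, 0.0, 0.0, 0.0]
True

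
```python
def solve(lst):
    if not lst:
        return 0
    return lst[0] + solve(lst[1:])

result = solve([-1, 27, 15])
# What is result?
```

(-1) + 27 + 15 + 0 = 41

Answer: 41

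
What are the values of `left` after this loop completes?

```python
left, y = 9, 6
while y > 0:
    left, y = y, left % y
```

GCD of 9 and 6
`left` takes the values: 9 → 6 → 3

Answer: 3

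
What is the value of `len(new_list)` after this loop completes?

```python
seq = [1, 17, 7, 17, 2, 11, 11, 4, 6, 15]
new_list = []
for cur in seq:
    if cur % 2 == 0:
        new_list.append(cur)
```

Count even numbers in [1, 17, 7, 17, 2, 11, 11, 4, 6, 15]
`new_list` takes the values: [] → [2] → [2, 4] → [2, 4, 6]
So `len(new_list)` = 3

Answer: 3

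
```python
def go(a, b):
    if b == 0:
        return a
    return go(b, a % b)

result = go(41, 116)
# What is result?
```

go(41, 116) -> go(116, 41) -> go(41, 34) -> go(34, 7) -> go(7, 6) -> go(6, 1) -> go(1, 0) -> 1

Answer: 1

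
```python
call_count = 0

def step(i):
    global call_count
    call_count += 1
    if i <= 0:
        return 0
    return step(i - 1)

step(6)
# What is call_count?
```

Linear recursion stepping by 1: 7 calls from i=6 down to ≤0.

Answer: 7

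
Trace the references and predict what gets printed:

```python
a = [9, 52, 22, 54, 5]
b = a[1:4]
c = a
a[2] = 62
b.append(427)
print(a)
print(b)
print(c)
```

Key concept: slice vs alias.
Step by step:
`a = [9, 52, 22, 54, 5]` → a = [9, 52, 22, 54, 5]
`b = a[1:4]` → b = [52, 22, 54]
`c = a` → c = [9, 52, 22, 54, 5] (same object as a)
`a[2] = 62` → a = [9, 52, 62, 54, 5] (same object as c); c = [9, 52, 62, 54, 5] (same object as a)
`b.append(427)` → b = [52, 22, 54, 427]
`print(a)` → prints [9, 52, 62, 54, 5]
`print(b)` → prints [52, 22, 54, 427]
`print(c)` → prints [9, 52, 62, 54, 5]

Answer:
[9, 52, 62, 54, 5]
[52, 22, 54, 427]
[9, 52, 62, 54, 5]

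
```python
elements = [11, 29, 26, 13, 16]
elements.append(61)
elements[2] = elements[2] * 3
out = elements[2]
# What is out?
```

Trace:
`elements = [11, 29, 26, 13, 16]` → elements = [11, 29, 26, 13, 16]
`elements.append(61)` → elements = [11, 29, 26, 13, 16, 61]
`elements[2] = elements[2] * 3` → elements = [11, 29, 78, 13, 16, 61]
`out = elements[2]` → out = 78
So out = 78

Answer: 78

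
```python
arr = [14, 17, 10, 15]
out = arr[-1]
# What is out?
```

Trace:
`arr = [14, 17, 10, 15]` → arr = [14, 17, 10, 15]
`out = arr[-1]` → out = 15
So out = 15

Answer: 15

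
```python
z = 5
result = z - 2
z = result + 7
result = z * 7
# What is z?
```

Trace:
`z = 5` → z = 5
`result = z - 2` → result = 3
`z = result + 7` → z = 10
`result = z * 7` → result = 70
So z = 10

Answer: 10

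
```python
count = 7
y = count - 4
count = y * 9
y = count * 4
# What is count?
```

Trace:
`count = 7` → count = 7
`y = count - 4` → y = 3
`count = y * 9` → count = 27
`y = count * 4` → y = 108
So count = 27

Answer: 27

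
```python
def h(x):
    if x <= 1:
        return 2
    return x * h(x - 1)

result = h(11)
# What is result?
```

h(11) = 11 * 10 * 9 * 8 * 7 * 6 * 5 * 4 * 3 * 2 * 2 = 79833600

Answer: 79833600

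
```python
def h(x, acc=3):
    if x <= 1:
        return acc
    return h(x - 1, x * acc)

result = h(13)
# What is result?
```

Accumulator trace (n, acc): (13, 3) -> (12, 39) -> (11, 468) -> (10, 5148) -> (9, 51480) -> (8, 463320) -> (7, 3706560) -> (6, 25945920) -> (5, 155675520) -> (4, 778377600) -> (3, 3113510400) -> (2, 9340531200) -> (1, 18681062400) -> return 18681062400

Answer: 18681062400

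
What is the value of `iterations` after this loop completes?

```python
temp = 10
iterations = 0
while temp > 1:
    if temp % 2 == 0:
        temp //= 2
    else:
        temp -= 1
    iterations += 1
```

Steps to reduce 10 to 1
`iterations` takes the values: 0 → 1 → 2 → 3 → 4

Answer: 4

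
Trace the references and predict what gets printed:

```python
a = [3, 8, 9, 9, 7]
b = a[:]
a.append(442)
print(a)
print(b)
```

Key concept: slice [:] creates copy.
Step by step:
`a = [3, 8, 9, 9, 7]` → a = [3, 8, 9, 9, 7]
`b = a[:]` → b = [3, 8, 9, 9, 7]
`a.append(442)` → a = [3, 8, 9, 9, 7, 442]
`print(a)` → prints [3, 8, 9, 9, 7, 442]
`print(b)` → prints [3, 8, 9, 9, 7]

Answer:
[3, 8, 9, 9, 7, 442]
[3, 8, 9, 9, 7]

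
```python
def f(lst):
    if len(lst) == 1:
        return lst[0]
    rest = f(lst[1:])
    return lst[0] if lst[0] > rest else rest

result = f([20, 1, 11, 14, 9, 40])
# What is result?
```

Recursive max over [20, 1, 11, 14, 9, 40] = 40

Answer: 40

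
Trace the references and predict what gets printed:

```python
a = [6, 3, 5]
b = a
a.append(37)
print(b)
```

Key concept: basic list aliasing.
Step by step:
`a = [6, 3, 5]` → a = [6, 3, 5]
`b = a` → b = [6, 3, 5] (same object as a)
`a.append(37)` → a = [6, 3, 5, 37] (same object as b); b = [6, 3, 5, 37] (same object as a)
`print(b)` → prints [6, 3, 5, 37]

Answer: [6, 3, 5, 37]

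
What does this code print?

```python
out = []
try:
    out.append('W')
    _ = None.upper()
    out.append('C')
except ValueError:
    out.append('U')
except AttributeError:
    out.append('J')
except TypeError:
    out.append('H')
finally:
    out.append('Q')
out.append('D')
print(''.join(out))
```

Execution trace: 'W' (try body) → 'J' (except AttributeError) → 'Q' (finally) → 'D' (after the try/except). Output: WJQD

Answer: WJQD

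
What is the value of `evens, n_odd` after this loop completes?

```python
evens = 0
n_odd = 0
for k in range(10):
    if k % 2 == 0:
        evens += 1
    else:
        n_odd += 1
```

Count evens and odds in range(10)
`evens, n_odd` takes the values: (0, 0) → (1, 0) → (1, 1) → (2, 1) → (2, 2) → (3, 2) → (3, 3) → (4, 3) → (4, 4) → (5, 4) → (5, 5)

Answer: 5, 5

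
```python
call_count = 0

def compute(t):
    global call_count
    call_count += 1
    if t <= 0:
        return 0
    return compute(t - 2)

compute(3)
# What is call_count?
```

Linear recursion stepping by 2: 3 calls from t=3 down to ≤0.

Answer: 3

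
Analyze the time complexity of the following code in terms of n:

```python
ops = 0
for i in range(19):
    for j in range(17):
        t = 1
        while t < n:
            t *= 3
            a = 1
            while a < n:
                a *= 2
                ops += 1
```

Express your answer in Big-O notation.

Each loop level contributes: 1 × 1 × log n × log n. Multiplying the contributions gives O(log² n).

Answer: O(log² n)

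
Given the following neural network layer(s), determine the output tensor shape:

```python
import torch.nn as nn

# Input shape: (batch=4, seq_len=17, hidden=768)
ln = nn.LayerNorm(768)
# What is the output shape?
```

Input: (4, 17, 768) -> Output: (4, 17, 768)

Answer: (4, 17, 768)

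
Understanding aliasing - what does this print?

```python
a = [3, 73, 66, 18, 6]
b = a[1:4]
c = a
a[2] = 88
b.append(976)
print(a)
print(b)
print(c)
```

Key concept: slice vs alias.
Step by step:
`a = [3, 73, 66, 18, 6]` → a = [3, 73, 66, 18, 6]
`b = a[1:4]` → b = [73, 66, 18]
`c = a` → c = [3, 73, 66, 18, 6] (same object as a)
`a[2] = 88` → a = [3, 73, 88, 18, 6] (same object as c); c = [3, 73, 88, 18, 6] (same object as a)
`b.append(976)` → b = [73, 66, 18, 976]
`print(a)` → prints [3, 73, 88, 18, 6]
`print(b)` → prints [73, 66, 18, 976]
`print(c)` → prints [3, 73, 88, 18, 6]

Answer:
[3, 73, 88, 18, 6]
[73, 66, 18, 976]
[3, 73, 88, 18, 6]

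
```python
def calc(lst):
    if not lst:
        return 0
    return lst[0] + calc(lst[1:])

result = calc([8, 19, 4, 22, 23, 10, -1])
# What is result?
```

8 + 19 + 4 + 22 + 23 + 10 + (-1) + 0 = 85

Answer: 85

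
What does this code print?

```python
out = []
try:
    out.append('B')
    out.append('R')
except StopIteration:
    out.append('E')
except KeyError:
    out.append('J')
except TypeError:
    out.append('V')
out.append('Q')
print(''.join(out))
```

Execution trace: 'B' (try body) → 'R' (try body, no exception) → 'Q' (after the try/except). Output: BRQ

Answer: BRQ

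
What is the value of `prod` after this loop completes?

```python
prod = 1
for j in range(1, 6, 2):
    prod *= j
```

Product of 1, 3, 5, ... up to 5
`prod` takes the values: 1 → 3 → 15

Answer: 15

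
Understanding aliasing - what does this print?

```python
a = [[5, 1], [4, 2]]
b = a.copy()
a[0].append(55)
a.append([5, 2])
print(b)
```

Key concept: shallow copy with nested lists.
Step by step:
`a = [[5, 1], [4, 2]]` → a = [[5, 1], [4, 2]]
`b = a.copy()` → b = [[5, 1], [4, 2]]
`a[0].append(55)` → a = [[5, 1, 55], [4, 2]]; b = [[5, 1, 55], [4, 2]]
`a.append([5, 2])` → a = [[5, 1, 55], [4, 2], [5, 2]]
`print(b)` → prints [[5, 1, 55], [4, 2]]

Answer: [[5, 1, 55], [4, 2]]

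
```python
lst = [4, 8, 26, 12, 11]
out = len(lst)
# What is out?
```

Trace:
`lst = [4, 8, 26, 12, 11]` → lst = [4, 8, 26, 12, 11]
`out = len(lst)` → out = 5
So out = 5

Answer: 5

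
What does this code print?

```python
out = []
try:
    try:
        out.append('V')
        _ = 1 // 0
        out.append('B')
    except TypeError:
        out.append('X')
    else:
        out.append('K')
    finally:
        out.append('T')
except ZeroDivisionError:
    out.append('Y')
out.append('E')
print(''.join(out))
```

Execution trace: 'V' (try body) → 'T' (finally) → 'Y' (outer except ZeroDivisionError) → 'E' (after the try/except). Output: VTYE

Answer: VTYE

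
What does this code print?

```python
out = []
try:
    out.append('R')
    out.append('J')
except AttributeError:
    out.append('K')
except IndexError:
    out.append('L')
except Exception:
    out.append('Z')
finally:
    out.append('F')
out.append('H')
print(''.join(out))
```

Execution trace: 'R' (try body) → 'J' (try body, no exception) → 'F' (finally) → 'H' (after the try/except). Output: RJFH

Answer: RJFH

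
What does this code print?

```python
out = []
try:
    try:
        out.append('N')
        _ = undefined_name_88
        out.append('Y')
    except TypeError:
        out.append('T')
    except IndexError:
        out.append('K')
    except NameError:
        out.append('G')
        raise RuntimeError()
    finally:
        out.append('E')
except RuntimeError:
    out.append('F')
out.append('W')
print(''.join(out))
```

Execution trace: 'N' (inner try body) → 'G' (inner except NameError) → 'E' (inner finally) → 'F' (outer except RuntimeError) → 'W' (after the try/except). Output: NGEFW

Answer: NGEFW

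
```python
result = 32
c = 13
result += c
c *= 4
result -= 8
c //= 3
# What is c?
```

Trace:
`result = 32` → result = 32
`c = 13` → c = 13
`result += c` → result = 45
`c *= 4` → c = 52
`result -= 8` → result = 37
`c //= 3` → c = 17
So c = 17

Answer: 17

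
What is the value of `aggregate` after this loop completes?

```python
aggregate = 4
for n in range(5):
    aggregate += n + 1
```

Start at 4, add 1 to 5 = 19
`aggregate` takes the values: 4 → 5 → 7 → 10 → 14 → 19

Answer: 19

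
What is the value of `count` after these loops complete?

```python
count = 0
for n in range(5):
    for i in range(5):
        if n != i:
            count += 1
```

5² - 5 (exclude diagonal)
`count` takes the values: 0 → 1 → 2 → 3 → 4 → 5 → 6 → 7 → 8 → 9 → 10 → 11 → 12 → 13 → 14 → 15 → 16 → 17 → 18 → 19 → 20

Answer: 20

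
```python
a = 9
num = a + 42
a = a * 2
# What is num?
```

Trace:
`a = 9` → a = 9
`num = a + 42` → num = 51
`a = a * 2` → a = 18
So num = 51

Answer: 51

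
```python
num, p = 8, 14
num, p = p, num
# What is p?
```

Trace:
`num, p = 8, 14` → num = 8; p = 14
`num, p = p, num` → num = 14; p = 8
So p = 8

Answer: 8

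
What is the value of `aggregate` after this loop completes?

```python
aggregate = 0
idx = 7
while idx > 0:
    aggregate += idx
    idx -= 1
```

Sum 7 down to 1
`aggregate` takes the values: 0 → 7 → 13 → 18 → 22 → 25 → 27 → 28

Answer: 28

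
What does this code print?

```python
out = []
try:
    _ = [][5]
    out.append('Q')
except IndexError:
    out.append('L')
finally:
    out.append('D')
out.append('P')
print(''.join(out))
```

Execution trace: 'L' (except IndexError) → 'D' (finally) → 'P' (after the try/except). Output: LDP

Answer: LDP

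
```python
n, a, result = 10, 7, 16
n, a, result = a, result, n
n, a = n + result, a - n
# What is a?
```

Trace:
`n, a, result = 10, 7, 16` → n = 10; a = 7; result = 16
`n, a, result = a, result, n` → n = 7; a = 16; result = 10
`n, a = n + result, a - n` → n = 17; a = 9
So a = 9

Answer: 9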